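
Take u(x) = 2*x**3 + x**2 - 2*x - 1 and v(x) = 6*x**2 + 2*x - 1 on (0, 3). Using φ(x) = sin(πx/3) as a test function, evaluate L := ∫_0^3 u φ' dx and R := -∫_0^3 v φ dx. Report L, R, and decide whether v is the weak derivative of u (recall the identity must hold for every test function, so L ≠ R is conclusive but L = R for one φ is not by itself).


LHS = -168/π + 648/π^3, RHS = -174/π + 648/π^3. No, v is not the weak derivative of u.

u(x) = 2*x**3 + x**2 - 2*x - 1, classical derivative u'(x) = 6*x**2 + 2*x - 2.
φ(x) = sin(πx/3), so φ'(x) = π*cos(π*x/3)/3.
Note φ(0) = φ(3) = 0, so the boundary term u·φ vanishes.
LHS = ∫_0^3 u(x) φ'(x) dx = ∫_0^3 (2*π*x^3*cos(π*x/3)/3 + π*x^2*cos(π*x/3)/3 - 2*π*x*cos(π*x/3)/3 - π*cos(π*x/3)/3) dx. Term by term:
  ∫_0^3 -π*cos(π*x/3)/3 dx = 0;  ∫_0^3 -2*π*x*cos(π*x/3)/3 dx = 12/π;  ∫_0^3 π*x^2*cos(π*x/3)/3 dx = -18/π;
  ∫_0^3 2*π*x^3*cos(π*x/3)/3 dx = -162/π + 648/π^3.
Sum: 0 + 12/π − 18/π + -162/π + 648/π^3 = -168/π + 648/π^3.
So LHS = -168/π + 648/π^3.
∫_0^3 v(x) φ(x) dx = ∫_0^3 (6*x^2*sin(π*x/3) + 2*x*sin(π*x/3) - sin(π*x/3)) dx. Term by term:
  ∫_0^3 -sin(π*x/3) dx = -6/π;  ∫_0^3 2*x*sin(π*x/3) dx = 18/π;  ∫_0^3 6*x^2*sin(π*x/3) dx = -648/π^3 + 162/π.
Sum: -6/π + 18/π + -648/π^3 + 162/π = -648/π^3 + 174/π.
So RHS = -∫_0^3 v(x) φ(x) dx = -174/π + 648/π^3.
LHS − RHS = 6/π ≠ 0, so the identity fails.
(For a valid weak derivative the identity must hold for EVERY test function, in particular this one. The failure shows v is NOT the weak derivative of u.)
Correct weak derivative would be u'(x) = 6*x**2 + 2*x - 2.


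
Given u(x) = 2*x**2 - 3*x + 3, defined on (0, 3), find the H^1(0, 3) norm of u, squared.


||u||_{H^1}^2 = 747/5

The H^1 norm (squared) on an interval (0, L) is
  ||u||_{H^1}^2 = ∫_0^L u(x)^2 dx + ∫_0^L u'(x)^2 dx.
Compute u'(x) = 4*x - 3.
Then u(x)^2 = 4*x**4 - 12*x**3 + 21*x**2 - 18*x + 9 and u'(x)^2 = 16*x**2 - 24*x + 9.
Integrate each monomial from 0 to 3 using ∫_0^3 c·x^n dx = c·3^(n+1)/(n+1):
  ∫_0^3 u(x)^2 dx = ∫_0^3 (4*x^4 - 12*x^3 + 21*x^2 - 18*x + 9) dx. Term by term:
    ∫_0^3 4*x^4 dx = 972/5;  ∫_0^3 -12*x^3 dx = -243;  ∫_0^3 21*x^2 dx = 189;
    ∫_0^3 -18*x dx = -81;  ∫_0^3 9 dx = 27.
  Sum: 972/5 − 243 + 189 − 81 + 27 = 432/5.
  ∫_0^3 u'(x)^2 dx = ∫_0^3 (16*x^2 - 24*x + 9) dx. Term by term:
    ∫_0^3 16*x^2 dx = 144;  ∫_0^3 -24*x dx = -108;  ∫_0^3 9 dx = 27.
  Sum: 144 − 108 + 27 = 63.
Adding: ||u||_{H^1}^2 = 432/5 + 63 = 747/5.


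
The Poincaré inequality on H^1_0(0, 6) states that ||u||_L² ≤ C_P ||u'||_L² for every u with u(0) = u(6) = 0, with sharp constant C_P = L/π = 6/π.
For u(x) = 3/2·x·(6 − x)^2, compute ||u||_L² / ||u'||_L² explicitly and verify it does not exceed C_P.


||u||_L² / ||u'||_L² = 3*sqrt(14)/7 < C_P = 6/π.

u(x) = 3/2·x·(6 − x)^2, so u'(x) = 9*(x/2 - 3)*(x - 2).
u(x) = 3/2·x·(6 − x)^2 vanishes at x = 0 and x = 6, so u ∈ H^1_0(0, 6). Differentiate via the product rule and integrate the resulting polynomials term by term.
  ∫_0^6 u² dx = ∫_0^6 (9*x^6/4 - 54*x^5 + 486*x^4 - 1944*x^3 + 2916*x^2) dx. Term by term:
    ∫_0^6 9*x^6/4 dx = 629856/7;  ∫_0^6 -54*x^5 dx = -419904;  ∫_0^6 486*x^4 dx = 3779136/5;
    ∫_0^6 -1944*x^3 dx = -629856;  ∫_0^6 2916*x^2 dx = 209952.
  Sum: 629856/7 − 419904 + 3779136/5 − 629856 + 209952 = 209952/35.
  ∫_0^6 (u')² dx = ∫_0^6 (81*x^4/4 - 324*x^3 + 1782*x^2 - 3888*x + 2916) dx. Term by term:
    ∫_0^6 81*x^4/4 dx = 157464/5;  ∫_0^6 -324*x^3 dx = -104976;  ∫_0^6 1782*x^2 dx = 128304;
    ∫_0^6 -3888*x dx = -69984;  ∫_0^6 2916 dx = 17496.
  Sum: 157464/5 − 104976 + 128304 − 69984 + 17496 = 11664/5.
∫_0^6 u² dx = 209952/35, so ||u||_L² = 324*sqrt(70)/35.
∫_0^6 (u')² dx = 11664/5, so ||u'||_L² = 108*sqrt(5)/5.
Ratio ||u||_L² / ||u'||_L² = 3*sqrt(14)/7.
Sharp Poincaré constant on H^1_0(0, 6) is C_P = L/π = 6/π, achieved by sin(π/6·x).
A polynomial bump cannot attain the sharp Poincaré constant (only the first sine eigenfunction does), so the ratio is strictly less than C_P, consistent with ||u||_L² ≤ C_P ||u'||_L².


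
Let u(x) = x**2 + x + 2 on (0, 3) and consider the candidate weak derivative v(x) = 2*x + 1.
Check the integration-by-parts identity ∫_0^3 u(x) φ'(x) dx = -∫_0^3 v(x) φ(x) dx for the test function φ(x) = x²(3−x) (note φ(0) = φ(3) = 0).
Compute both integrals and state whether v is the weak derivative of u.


LHS = -621/20, RHS = -621/20. Yes, v = u' weakly.

u(x) = x**2 + x + 2, classical derivative u'(x) = 2*x + 1.
φ(x) = x²(3−x), so φ'(x) = 3*x*(2 - x).
Note φ(0) = φ(3) = 0, so the boundary term u·φ vanishes.
LHS = ∫_0^3 u(x) φ'(x) dx = ∫_0^3 (-3*x^4 + 3*x^3 + 12*x) dx. Term by term:
  ∫_0^3 -3*x^4 dx = -729/5;  ∫_0^3 3*x^3 dx = 243/4;  ∫_0^3 12*x dx = 54.
Sum: -729/5 + 243/4 + 54 = -621/20.
So LHS = -621/20.
∫_0^3 v(x) φ(x) dx = ∫_0^3 (-2*x^4 + 5*x^3 + 3*x^2) dx. Term by term:
  ∫_0^3 -2*x^4 dx = -486/5;  ∫_0^3 5*x^3 dx = 405/4;  ∫_0^3 3*x^2 dx = 27.
Sum: -486/5 + 405/4 + 27 = 621/20.
So RHS = -∫_0^3 v(x) φ(x) dx = -621/20.
LHS = RHS, so the identity holds for this test φ.
Moreover u is smooth here and v(x) = u'(x) = 2*x + 1 pointwise, so the identity holds for every test function. Hence v is the weak derivative of u.


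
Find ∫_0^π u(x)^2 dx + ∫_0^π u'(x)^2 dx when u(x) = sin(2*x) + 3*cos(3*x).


||u||_{H^1(0,π)}^2 = -48 + 95*π/2

u'(x) = -9*sin(3*x) + 2*cos(2*x).
Expand u² and (u')² and integrate term by term on (0, π), using: for integers n ≥ 1, ∫_0^π sin²(nx) dx = ∫_0^π cos²(nx) dx = π/2; for n ≠ n', ∫_0^π sin(nx)sin(n'x) dx = ∫_0^π cos(nx)cos(n'x) dx = 0; and by product-to-sum, ∫_0^π sin(nx)cos(n'x) dx = ½∫_0^π [sin((n+n')x) + sin((n−n')x)] dx, which is 0 when n+n' is even and 2n/(n²−n'²) when n+n' is odd (it need not vanish on (0, π)).
  u² squared terms: (3)²·∫cos(3x)² dx = 9·π/2 = 9*π/2;  (1)²·∫sin(2x)² dx = 1·π/2 = π/2.
  u² cross terms: 2·(3)·(1)·∫cos(3x)·sin(2x) dx = 6·(-4/5) = -24/5.
  So ∫_0^π u² dx = 9*π/2 + π/2 − 24/5 = -24/5 + 5*π.
  (u')² squared terms: (-9)²·∫sin(3x)² dx = 81·π/2 = 81*π/2;  (2)²·∫cos(2x)² dx = 4·π/2 = 2*π.
  (u')² cross terms: 2·(-9)·(2)·∫sin(3x)·cos(2x) dx = -36·(6/5) = -216/5.
  So ∫_0^π (u')² dx = 81*π/2 + 2*π − 216/5 = -216/5 + 85*π/2.
||u||_{H^1}^2 = (-24/5 + 5*π) + (-216/5 + 85*π/2) = -48 + 95*π/2.


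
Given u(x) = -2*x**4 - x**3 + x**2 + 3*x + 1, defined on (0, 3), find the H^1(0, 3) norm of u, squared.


||u||_{H^1}^2 = 2282871/70

The H^1 norm (squared) on an interval (0, L) is
  ||u||_{H^1}^2 = ∫_0^L u(x)^2 dx + ∫_0^L u'(x)^2 dx.
Compute u'(x) = -8*x**3 - 3*x**2 + 2*x + 3.
Then u(x)^2 = 4*x**8 + 4*x**7 - 3*x**6 - 14*x**5 - 9*x**4 + 4*x**3 + 11*x**2 + 6*x + 1 and u'(x)^2 = 64*x**6 + 48*x**5 - 23*x**4 - 60*x**3 - 14*x**2 + 12*x + 9.
Integrate each monomial from 0 to 3 using ∫_0^3 c·x^n dx = c·3^(n+1)/(n+1):
  ∫_0^3 u(x)^2 dx = ∫_0^3 (4*x^8 + 4*x^7 - 3*x^6 - 14*x^5 - 9*x^4 + 4*x^3 + 11*x^2 + 6*x + 1) dx. Term by term:
    ∫_0^3 4*x^8 dx = 8748;  ∫_0^3 4*x^7 dx = 6561/2;  ∫_0^3 -3*x^6 dx = -6561/7;
    ∫_0^3 -14*x^5 dx = -1701;  ∫_0^3 -9*x^4 dx = -2187/5;  ∫_0^3 4*x^3 dx = 81;
    ∫_0^3 11*x^2 dx = 99;  ∫_0^3 6*x dx = 27;  ∫_0^3 1 dx = 3.
  Sum: 8748 + 6561/2 − 6561/7 − 1701 − 2187/5 + 81 + 99 + 27 + 3 = 641397/70.
  ∫_0^3 u'(x)^2 dx = ∫_0^3 (64*x^6 + 48*x^5 - 23*x^4 - 60*x^3 - 14*x^2 + 12*x + 9) dx. Term by term:
    ∫_0^3 64*x^6 dx = 139968/7;  ∫_0^3 48*x^5 dx = 5832;  ∫_0^3 -23*x^4 dx = -5589/5;
    ∫_0^3 -60*x^3 dx = -1215;  ∫_0^3 -14*x^2 dx = -126;  ∫_0^3 12*x dx = 54;
    ∫_0^3 9 dx = 27.
  Sum: 139968/7 + 5832 − 5589/5 − 1215 − 126 + 54 + 27 = 820737/35.
Adding: ||u||_{H^1}^2 = 641397/70 + 820737/35 = 2282871/70.


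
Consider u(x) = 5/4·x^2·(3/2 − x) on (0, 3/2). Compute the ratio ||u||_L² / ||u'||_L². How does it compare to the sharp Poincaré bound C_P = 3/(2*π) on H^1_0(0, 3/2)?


||u||_L² / ||u'||_L² = 3*sqrt(14)/28 < C_P = 3/(2*π).

u(x) = 5/4·x^2·(3/2 − x), so u'(x) = 15*x*(1 - x)/4.
u(x) = 5/4·x^2·(3/2 − x) vanishes at x = 0 and x = 3/2, so u ∈ H^1_0(0, 3/2). Differentiate via the product rule and integrate the resulting polynomials term by term.
  ∫_0^3/2 u² dx = ∫_0^3/2 (25*x^6/16 - 75*x^5/16 + 225*x^4/64) dx. Term by term:
    ∫_0^3/2 25*x^6/16 dx = 54675/14336;  ∫_0^3/2 -75*x^5/16 dx = -18225/2048;  ∫_0^3/2 225*x^4/64 dx = 10935/2048.
  Sum: 54675/14336 − 18225/2048 + 10935/2048 = 3645/14336.
  ∫_0^3/2 (u')² dx = ∫_0^3/2 (225*x^4/16 - 225*x^3/8 + 225*x^2/16) dx. Term by term:
    ∫_0^3/2 225*x^4/16 dx = 10935/512;  ∫_0^3/2 -225*x^3/8 dx = -18225/512;  ∫_0^3/2 225*x^2/16 dx = 2025/128.
  Sum: 10935/512 − 18225/512 + 2025/128 = 405/256.
∫_0^3/2 u² dx = 3645/14336, so ||u||_L² = 27*sqrt(70)/448.
∫_0^3/2 (u')² dx = 405/256, so ||u'||_L² = 9*sqrt(5)/16.
Ratio ||u||_L² / ||u'||_L² = 3*sqrt(14)/28.
Sharp Poincaré constant on H^1_0(0, 3/2) is C_P = L/π = 3/(2*π), achieved by sin(2*π/3·x).
A polynomial bump cannot attain the sharp Poincaré constant (only the first sine eigenfunction does), so the ratio is strictly less than C_P, consistent with ||u||_L² ≤ C_P ||u'||_L².


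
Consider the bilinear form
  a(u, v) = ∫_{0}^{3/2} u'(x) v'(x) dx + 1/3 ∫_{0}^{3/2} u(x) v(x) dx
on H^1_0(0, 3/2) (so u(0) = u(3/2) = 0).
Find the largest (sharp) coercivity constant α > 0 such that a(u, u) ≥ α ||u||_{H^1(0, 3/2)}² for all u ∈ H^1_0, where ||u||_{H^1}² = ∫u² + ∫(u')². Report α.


α = (3 + 4*π^2)/(9 + 4*π^2)

Coercivity of a(·,·) on H^1_0(0, 3/2) means a(u, u) ≥ α ||u||_{H^1}² for every u ∈ H^1_0.
The interval has length L = 3/2, and Poincaré/coercivity depend only on L. Here a(u, u) = ∫(u')² + (1/3)·∫u².
Here 0 < c = 1/3 < 1. The condition a(u,u) ≥ α||u||_{H^1}² reads (1−α)∫(u')² ≥ (α−c)∫u². Any admissible α is ≤ 1 (rapidly oscillating u have ∫u²/∫(u')² → 0), and α = 1 would force 0 ≥ (1−c)∫u², impossible since c < 1; so 1−α > 0. By the sharp Poincaré inequality on H^1_0 of an interval of length L, ∫(u')² ≥ (π/L)²∫u² with equality for the first sine mode sin(π(x−x₀)/L) (x₀ the left endpoint), so the inequality holds for all u iff (1−α)(π/L)² ≥ α − c, i.e. α ≤ ((π/L)² + c)/((π/L)² + 1) = (1 + c(L/π)²)/(1 + (L/π)²). With (π/L)² = 4*π^2/9 and c = 1/3, the largest admissible constant is α = ((π/L)² + c)/((π/L)² + 1).
Simplifying, α = (3 + 4*π^2)/(9 + 4*π^2).


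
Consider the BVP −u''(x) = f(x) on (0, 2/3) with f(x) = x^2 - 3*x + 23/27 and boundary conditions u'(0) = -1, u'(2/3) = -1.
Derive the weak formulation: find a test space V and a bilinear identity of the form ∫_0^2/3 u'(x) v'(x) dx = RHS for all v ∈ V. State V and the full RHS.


V = H^1(0, 2/3) (v unrestricted at boundary; u is determined up to an additive constant); weak form: ∫_0^2/3 u'v' dx = ∫_0^2/3 (x^2 - 3*x + 23/27) v dx − v(2/3) + v(0) for all v ∈ V.

Multiply both sides by a test function v and integrate from 0 to 2/3:
  ∫_0^2/3 −u''(x) v(x) dx = ∫_0^2/3 f(x) v(x) dx.
Integrate the LHS by parts once:
  ∫_0^2/3 −u'' v dx = −[u'(x) v(x)]_0^2/3 + ∫_0^2/3 u'(x) v'(x) dx.
Thus ∫_0^2/3 u'(x) v'(x) dx = ∫_0^2/3 f(x) v(x) dx + [u'(x) v(x)]_0^2/3.
Choose V so that boundary terms are either known or forced to vanish.
u has inhomogeneous Neumann u'(0) = -1, u'(2/3) = -1. [u' v]_0^2/3 = (-1)·v(2/3) − (-1)·v(0) = − v(2/3) + v(0). Take V = H^1(0, 2/3); boundary term becomes part of RHS.
Weak formulation: find u (satisfying any essential BC) such that ∫_0^2/3 u'(x) v'(x) dx = ∫_0^2/3 f v dx − v(2/3) + v(0) for all v ∈ V (Neumann data are natural BCs: they enter the RHS as boundary terms).
Substituting f(x) = x^2 - 3*x + 23/27, the right-hand side is ∫_0^2/3 (x^2 - 3*x + 23/27) v dx − v(2/3) + v(0).
Compatibility check (pure Neumann): taking v ≡ 1 ∈ V gives 0 = ∫_0^2/3 f dx + (-1) − (-1), i.e. ∫_0^2/3 f dx must equal u'(0) − u'(2/3) = 0. Indeed ∫_0^2/3 (x^2 - 3*x + 23/27) dx = 0, so the data are compatible. The solution is then unique only up to an additive constant (fix it e.g. by requiring ∫_0^2/3 u dx = 0).


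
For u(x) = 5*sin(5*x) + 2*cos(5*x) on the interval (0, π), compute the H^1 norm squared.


||u||_{H^1(0,π)}^2 = 377*π

u'(x) = -10*sin(5*x) + 25*cos(5*x).
Expand u² and (u')² and integrate term by term on (0, π), using: for integers n ≥ 1, ∫_0^π sin²(nx) dx = ∫_0^π cos²(nx) dx = π/2; for n ≠ n', ∫_0^π sin(nx)sin(n'x) dx = ∫_0^π cos(nx)cos(n'x) dx = 0; and by product-to-sum, ∫_0^π sin(nx)cos(n'x) dx = ½∫_0^π [sin((n+n')x) + sin((n−n')x)] dx, which is 0 when n+n' is even and 2n/(n²−n'²) when n+n' is odd (it need not vanish on (0, π)).
  u² squared terms: (2)²·∫cos(5x)² dx = 4·π/2 = 2*π;  (5)²·∫sin(5x)² dx = 25·π/2 = 25*π/2.
  u² cross terms: 2·(2)·(5)·∫cos(5x)·sin(5x) dx = 20·(0) = 0.
  So ∫_0^π u² dx = 2*π + 25*π/2 + 0 = 29*π/2.
  (u')² squared terms: (-10)²·∫sin(5x)² dx = 100·π/2 = 50*π;  (25)²·∫cos(5x)² dx = 625·π/2 = 625*π/2.
  (u')² cross terms: 2·(-10)·(25)·∫sin(5x)·cos(5x) dx = -500·(0) = 0.
  So ∫_0^π (u')² dx = 50*π + 625*π/2 + 0 = 725*π/2.
||u||_{H^1}^2 = (29*π/2) + (725*π/2) = 377*π.


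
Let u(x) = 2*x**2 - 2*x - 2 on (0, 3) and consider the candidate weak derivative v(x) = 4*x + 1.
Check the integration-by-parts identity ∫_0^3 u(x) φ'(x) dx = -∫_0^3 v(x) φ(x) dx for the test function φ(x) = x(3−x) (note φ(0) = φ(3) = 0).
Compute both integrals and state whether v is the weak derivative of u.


LHS = -18, RHS = -63/2. No, v is not the weak derivative of u.

u(x) = 2*x**2 - 2*x - 2, classical derivative u'(x) = 4*x - 2.
φ(x) = x(3−x), so φ'(x) = 3 - 2*x.
Note φ(0) = φ(3) = 0, so the boundary term u·φ vanishes.
LHS = ∫_0^3 u(x) φ'(x) dx = ∫_0^3 (-4*x^3 + 10*x^2 - 2*x - 6) dx. Term by term:
  ∫_0^3 -4*x^3 dx = -81;  ∫_0^3 10*x^2 dx = 90;  ∫_0^3 -2*x dx = -9;
  ∫_0^3 -6 dx = -18.
Sum: -81 + 90 − 9 − 18 = -18.
So LHS = -18.
∫_0^3 v(x) φ(x) dx = ∫_0^3 (-4*x^3 + 11*x^2 + 3*x) dx. Term by term:
  ∫_0^3 -4*x^3 dx = -81;  ∫_0^3 11*x^2 dx = 99;  ∫_0^3 3*x dx = 27/2.
Sum: -81 + 99 + 27/2 = 63/2.
So RHS = -∫_0^3 v(x) φ(x) dx = -63/2.
LHS − RHS = 27/2 ≠ 0, so the identity fails.
(For a valid weak derivative the identity must hold for EVERY test function, in particular this one. The failure shows v is NOT the weak derivative of u.)
Correct weak derivative would be u'(x) = 4*x - 2.


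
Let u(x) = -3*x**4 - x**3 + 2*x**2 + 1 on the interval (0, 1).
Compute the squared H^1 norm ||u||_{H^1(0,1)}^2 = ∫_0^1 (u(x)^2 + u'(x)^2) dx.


||u||_{H^1}^2 = 309/20

The H^1 norm (squared) on an interval (0, L) is
  ||u||_{H^1}^2 = ∫_0^L u(x)^2 dx + ∫_0^L u'(x)^2 dx.
Compute u'(x) = -12*x**3 - 3*x**2 + 4*x.
Then u(x)^2 = 9*x**8 + 6*x**7 - 11*x**6 - 4*x**5 - 2*x**4 - 2*x**3 + 4*x**2 + 1 and u'(x)^2 = 144*x**6 + 72*x**5 - 87*x**4 - 24*x**3 + 16*x**2.
Integrate each monomial from 0 to 1 using ∫_0^1 c·x^n dx = c·1^(n+1)/(n+1):
  ∫_0^1 u(x)^2 dx = ∫_0^1 (9*x^8 + 6*x^7 - 11*x^6 - 4*x^5 - 2*x^4 - 2*x^3 + 4*x^2 + 1) dx. Term by term:
    ∫_0^1 9*x^8 dx = 1;  ∫_0^1 6*x^7 dx = 3/4;  ∫_0^1 -11*x^6 dx = -11/7;
    ∫_0^1 -4*x^5 dx = -2/3;  ∫_0^1 -2*x^4 dx = -2/5;  ∫_0^1 -2*x^3 dx = -1/2;
    ∫_0^1 4*x^2 dx = 4/3;  ∫_0^1 1 dx = 1.
  Sum: 1 + 3/4 − 11/7 − 2/3 − 2/5 − 1/2 + 4/3 + 1 = 397/420.
  ∫_0^1 u'(x)^2 dx = ∫_0^1 (144*x^6 + 72*x^5 - 87*x^4 - 24*x^3 + 16*x^2) dx. Term by term:
    ∫_0^1 144*x^6 dx = 144/7;  ∫_0^1 72*x^5 dx = 12;  ∫_0^1 -87*x^4 dx = -87/5;
    ∫_0^1 -24*x^3 dx = -6;  ∫_0^1 16*x^2 dx = 16/3.
  Sum: 144/7 + 12 − 87/5 − 6 + 16/3 = 1523/105.
Adding: ||u||_{H^1}^2 = 397/420 + 1523/105 = 309/20.


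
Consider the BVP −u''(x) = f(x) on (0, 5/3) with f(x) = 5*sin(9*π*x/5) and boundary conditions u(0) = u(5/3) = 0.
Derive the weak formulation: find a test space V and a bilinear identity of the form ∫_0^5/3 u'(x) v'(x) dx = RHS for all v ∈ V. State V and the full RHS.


V = H^1_0(0, 5/3) (so v(0) = v(5/3) = 0); weak form: ∫_0^5/3 u'v' dx = ∫_0^5/3 (5*sin(9*π*x/5)) v dx for all v ∈ V.

Multiply both sides by a test function v and integrate from 0 to 5/3:
  ∫_0^5/3 −u''(x) v(x) dx = ∫_0^5/3 f(x) v(x) dx.
Integrate the LHS by parts once:
  ∫_0^5/3 −u'' v dx = −[u'(x) v(x)]_0^5/3 + ∫_0^5/3 u'(x) v'(x) dx.
Thus ∫_0^5/3 u'(x) v'(x) dx = ∫_0^5/3 f(x) v(x) dx + [u'(x) v(x)]_0^5/3.
Choose V so that boundary terms are either known or forced to vanish.
u is Dirichlet: u(0) = u(5/3) = 0. Let V = H^1_0(0, 5/3); then v(0) = v(5/3) = 0, and [u' v]_0^5/3 = 0.
Weak formulation: find u (satisfying any essential BC) such that ∫_0^5/3 u'(x) v'(x) dx = ∫_0^5/3 f v dx for all v ∈ V.
Substituting f(x) = 5*sin(9*π*x/5), the right-hand side is ∫_0^5/3 (5*sin(9*π*x/5)) v dx.


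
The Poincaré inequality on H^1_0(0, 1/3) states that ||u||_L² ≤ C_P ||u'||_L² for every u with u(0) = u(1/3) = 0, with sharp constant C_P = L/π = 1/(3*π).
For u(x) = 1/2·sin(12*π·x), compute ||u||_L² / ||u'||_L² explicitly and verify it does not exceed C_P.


||u||_L² / ||u'||_L² = 1/(12*π) < C_P = 1/(3*π).

u(x) = 1/2·sin(12*π·x), so u'(x) = 6*π*cos(12*π*x).
Writing u(x) = A·sin(kπx/L) with A = 1/2 and k = 4, use ∫_0^L sin²(kπx/L) dx = L/2 and ∫_0^L cos²(kπx/L) dx = L/2.
u² = 1/4·sin²(12*π·x) and (u')² = 36*π^2·cos²(12*π·x), and each of sin², cos² integrates to L/2 = 1/6 over (0, 1/3).
∫_0^1/3 u² dx = 1/24, so ||u||_L² = sqrt(6)/12.
∫_0^1/3 (u')² dx = 6*π^2, so ||u'||_L² = sqrt(6)*π.
Ratio ||u||_L² / ||u'||_L² = 1/(12*π).
Sharp Poincaré constant on H^1_0(0, 1/3) is C_P = L/π = 1/(3*π), achieved by sin(3*π·x).
This is the k = 4 harmonic; the ratio L/(kπ) is strictly less than C_P = L/π, consistent with the sharp inequality ||u||_L² ≤ C_P ||u'||_L².


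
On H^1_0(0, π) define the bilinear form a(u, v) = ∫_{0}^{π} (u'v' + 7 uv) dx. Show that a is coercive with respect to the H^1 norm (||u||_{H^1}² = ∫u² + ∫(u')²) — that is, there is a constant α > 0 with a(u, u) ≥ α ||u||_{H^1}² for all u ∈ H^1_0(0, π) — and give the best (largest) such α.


α = 1

Coercivity of a(·,·) on H^1_0(0, π) means a(u, u) ≥ α ||u||_{H^1}² for every u ∈ H^1_0.
The interval has length L = π, and Poincaré/coercivity depend only on L. Here a(u, u) = ∫(u')² + (7)·∫u².
Here c = 7 ≥ 1, so a(u,u) = ∫(u')² + c∫u² ≥ ∫(u')² + ∫u² = ||u||_{H^1}², i.e. α = 1 works. No larger α is possible: a(u,u) ≥ α||u||_{H^1}² means (1−α)∫(u')² ≥ (α−c)∫u², and for the modes u_n = sin(nπ(x−x₀)/L) (x₀ the left endpoint) one has ∫u_n²/∫(u_n')² = (L/(nπ))² → 0, so a(u_n,u_n)/||u_n||_{H^1}² → 1. Hence the optimal constant is α = 1.
Therefore α = 1.


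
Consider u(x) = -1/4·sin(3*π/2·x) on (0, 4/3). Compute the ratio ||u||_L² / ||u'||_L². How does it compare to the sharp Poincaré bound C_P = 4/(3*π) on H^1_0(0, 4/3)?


||u||_L² / ||u'||_L² = 2/(3*π) < C_P = 4/(3*π).

u(x) = -1/4·sin(3*π/2·x), so u'(x) = -3*π*cos(3*π*x/2)/8.
Writing u(x) = A·sin(kπx/L) with A = -1/4 and k = 2, use ∫_0^L sin²(kπx/L) dx = L/2 and ∫_0^L cos²(kπx/L) dx = L/2.
u² = 1/16·sin²(3*π/2·x) and (u')² = 9*π^2/64·cos²(3*π/2·x), and each of sin², cos² integrates to L/2 = 2/3 over (0, 4/3).
∫_0^4/3 u² dx = 1/24, so ||u||_L² = sqrt(6)/12.
∫_0^4/3 (u')² dx = 3*π^2/32, so ||u'||_L² = sqrt(6)*π/8.
Ratio ||u||_L² / ||u'||_L² = 2/(3*π).
Sharp Poincaré constant on H^1_0(0, 4/3) is C_P = L/π = 4/(3*π), achieved by sin(3*π/4·x).
This is the k = 2 harmonic; the ratio L/(kπ) is strictly less than C_P = L/π, consistent with the sharp inequality ||u||_L² ≤ C_P ||u'||_L².


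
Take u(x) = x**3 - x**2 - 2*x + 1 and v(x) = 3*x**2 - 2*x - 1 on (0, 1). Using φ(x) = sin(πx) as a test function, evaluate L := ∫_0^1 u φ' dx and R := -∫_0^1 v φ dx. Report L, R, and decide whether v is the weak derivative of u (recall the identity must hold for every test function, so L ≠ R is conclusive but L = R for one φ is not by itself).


LHS = 12/π^3 + 3/π, RHS = (π^2 + 12)/π^3. No, v is not the weak derivative of u.

u(x) = x**3 - x**2 - 2*x + 1, classical derivative u'(x) = 3*x**2 - 2*x - 2.
φ(x) = sin(πx), so φ'(x) = π*cos(π*x).
Note φ(0) = φ(1) = 0, so the boundary term u·φ vanishes.
LHS = ∫_0^1 u(x) φ'(x) dx = ∫_0^1 (π*x^3*cos(π*x) - π*x^2*cos(π*x) - 2*π*x*cos(π*x) + π*cos(π*x)) dx. Term by term:
  ∫_0^1 π*cos(π*x) dx = 0;  ∫_0^1 π*x^3*cos(π*x) dx = -3/π + 12/π^3;  ∫_0^1 -π*x^2*cos(π*x) dx = 2/π;
  ∫_0^1 -2*π*x*cos(π*x) dx = 4/π.
Sum: 0 + -3/π + 12/π^3 + 2/π + 4/π = 12/π^3 + 3/π.
So LHS = 12/π^3 + 3/π.
∫_0^1 v(x) φ(x) dx = ∫_0^1 (3*x^2*sin(π*x) - 2*x*sin(π*x) - sin(π*x)) dx. Term by term:
  ∫_0^1 -sin(π*x) dx = -2/π;  ∫_0^1 -2*x*sin(π*x) dx = -2/π;  ∫_0^1 3*x^2*sin(π*x) dx = -12/π^3 + 3/π.
Sum: -2/π − 2/π + -12/π^3 + 3/π = (-12 - π^2)/π^3.
So RHS = -∫_0^1 v(x) φ(x) dx = (π^2 + 12)/π^3.
LHS − RHS = 2/π ≠ 0, so the identity fails.
(For a valid weak derivative the identity must hold for EVERY test function, in particular this one. The failure shows v is NOT the weak derivative of u.)
Correct weak derivative would be u'(x) = 3*x**2 - 2*x - 2.


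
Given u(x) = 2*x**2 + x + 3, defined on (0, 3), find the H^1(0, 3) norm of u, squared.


||u||_{H^1}^2 = 3147/5

The H^1 norm (squared) on an interval (0, L) is
  ||u||_{H^1}^2 = ∫_0^L u(x)^2 dx + ∫_0^L u'(x)^2 dx.
Compute u'(x) = 4*x + 1.
Then u(x)^2 = 4*x**4 + 4*x**3 + 13*x**2 + 6*x + 9 and u'(x)^2 = 16*x**2 + 8*x + 1.
Integrate each monomial from 0 to 3 using ∫_0^3 c·x^n dx = c·3^(n+1)/(n+1):
  ∫_0^3 u(x)^2 dx = ∫_0^3 (4*x^4 + 4*x^3 + 13*x^2 + 6*x + 9) dx. Term by term:
    ∫_0^3 4*x^4 dx = 972/5;  ∫_0^3 4*x^3 dx = 81;  ∫_0^3 13*x^2 dx = 117;
    ∫_0^3 6*x dx = 27;  ∫_0^3 9 dx = 27.
  Sum: 972/5 + 81 + 117 + 27 + 27 = 2232/5.
  ∫_0^3 u'(x)^2 dx = ∫_0^3 (16*x^2 + 8*x + 1) dx. Term by term:
    ∫_0^3 16*x^2 dx = 144;  ∫_0^3 8*x dx = 36;  ∫_0^3 1 dx = 3.
  Sum: 144 + 36 + 3 = 183.
Adding: ||u||_{H^1}^2 = 2232/5 + 183 = 3147/5.


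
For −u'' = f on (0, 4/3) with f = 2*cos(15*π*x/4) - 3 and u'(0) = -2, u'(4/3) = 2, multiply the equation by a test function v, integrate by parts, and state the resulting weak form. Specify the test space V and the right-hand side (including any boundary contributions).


V = H^1(0, 4/3) (v unrestricted at boundary; u is determined up to an additive constant); weak form: ∫_0^4/3 u'v' dx = ∫_0^4/3 (2*cos(15*π*x/4) - 3) v dx + 2·v(4/3) + 2·v(0) for all v ∈ V.

Multiply both sides by a test function v and integrate from 0 to 4/3:
  ∫_0^4/3 −u''(x) v(x) dx = ∫_0^4/3 f(x) v(x) dx.
Integrate the LHS by parts once:
  ∫_0^4/3 −u'' v dx = −[u'(x) v(x)]_0^4/3 + ∫_0^4/3 u'(x) v'(x) dx.
Thus ∫_0^4/3 u'(x) v'(x) dx = ∫_0^4/3 f(x) v(x) dx + [u'(x) v(x)]_0^4/3.
Choose V so that boundary terms are either known or forced to vanish.
u has inhomogeneous Neumann u'(0) = -2, u'(4/3) = 2. [u' v]_0^4/3 = (2)·v(4/3) − (-2)·v(0) = 2·v(4/3) + 2·v(0). Take V = H^1(0, 4/3); boundary term becomes part of RHS.
Weak formulation: find u (satisfying any essential BC) such that ∫_0^4/3 u'(x) v'(x) dx = ∫_0^4/3 f v dx + 2·v(4/3) + 2·v(0) for all v ∈ V (Neumann data are natural BCs: they enter the RHS as boundary terms).
Substituting f(x) = 2*cos(15*π*x/4) - 3, the right-hand side is ∫_0^4/3 (2*cos(15*π*x/4) - 3) v dx + 2·v(4/3) + 2·v(0).
Compatibility check (pure Neumann): taking v ≡ 1 ∈ V gives 0 = ∫_0^4/3 f dx + (2) − (-2), i.e. ∫_0^4/3 f dx must equal u'(0) − u'(4/3) = -4. Indeed ∫_0^4/3 (2*cos(15*π*x/4) - 3) dx = -4, so the data are compatible. The solution is then unique only up to an additive constant (fix it e.g. by requiring ∫_0^4/3 u dx = 0).


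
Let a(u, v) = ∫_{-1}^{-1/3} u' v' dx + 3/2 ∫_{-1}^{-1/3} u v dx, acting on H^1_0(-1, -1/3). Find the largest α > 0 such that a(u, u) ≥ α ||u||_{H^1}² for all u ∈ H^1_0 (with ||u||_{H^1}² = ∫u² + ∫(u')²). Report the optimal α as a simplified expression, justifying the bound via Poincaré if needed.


α = 1

Coercivity of a(·,·) on H^1_0(-1, -1/3) means a(u, u) ≥ α ||u||_{H^1}² for every u ∈ H^1_0.
The interval has length L = 2/3, and Poincaré/coercivity depend only on L. Here a(u, u) = ∫(u')² + (3/2)·∫u².
Here c = 3/2 ≥ 1, so a(u,u) = ∫(u')² + c∫u² ≥ ∫(u')² + ∫u² = ||u||_{H^1}², i.e. α = 1 works. No larger α is possible: a(u,u) ≥ α||u||_{H^1}² means (1−α)∫(u')² ≥ (α−c)∫u², and for the modes u_n = sin(nπ(x−x₀)/L) (x₀ the left endpoint) one has ∫u_n²/∫(u_n')² = (L/(nπ))² → 0, so a(u_n,u_n)/||u_n||_{H^1}² → 1. Hence the optimal constant is α = 1.
Therefore α = 1.


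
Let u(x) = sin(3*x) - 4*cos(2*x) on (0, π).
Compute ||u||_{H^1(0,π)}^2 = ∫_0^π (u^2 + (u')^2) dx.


||u||_{H^1(0,π)}^2 = -48 + 45*π

u'(x) = 8*sin(2*x) + 3*cos(3*x).
Expand u² and (u')² and integrate term by term on (0, π), using: for integers n ≥ 1, ∫_0^π sin²(nx) dx = ∫_0^π cos²(nx) dx = π/2; for n ≠ n', ∫_0^π sin(nx)sin(n'x) dx = ∫_0^π cos(nx)cos(n'x) dx = 0; and by product-to-sum, ∫_0^π sin(nx)cos(n'x) dx = ½∫_0^π [sin((n+n')x) + sin((n−n')x)] dx, which is 0 when n+n' is even and 2n/(n²−n'²) when n+n' is odd (it need not vanish on (0, π)).
  u² squared terms: (-4)²·∫cos(2x)² dx = 16·π/2 = 8*π;  (1)²·∫sin(3x)² dx = 1·π/2 = π/2.
  u² cross terms: 2·(-4)·(1)·∫cos(2x)·sin(3x) dx = -8·(6/5) = -48/5.
  So ∫_0^π u² dx = 8*π + π/2 − 48/5 = -48/5 + 17*π/2.
  (u')² squared terms: (3)²·∫cos(3x)² dx = 9·π/2 = 9*π/2;  (8)²·∫sin(2x)² dx = 64·π/2 = 32*π.
  (u')² cross terms: 2·(3)·(8)·∫cos(3x)·sin(2x) dx = 48·(-4/5) = -192/5.
  So ∫_0^π (u')² dx = 9*π/2 + 32*π − 192/5 = -192/5 + 73*π/2.
||u||_{H^1}^2 = (-48/5 + 17*π/2) + (-192/5 + 73*π/2) = -48 + 45*π.


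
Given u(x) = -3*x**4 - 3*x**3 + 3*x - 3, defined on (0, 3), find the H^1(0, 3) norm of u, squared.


||u||_{H^1}^2 = 15220089/140

The H^1 norm (squared) on an interval (0, L) is
  ||u||_{H^1}^2 = ∫_0^L u(x)^2 dx + ∫_0^L u'(x)^2 dx.
Compute u'(x) = -12*x**3 - 9*x**2 + 3.
Then u(x)^2 = 9*x**8 + 18*x**7 + 9*x**6 - 18*x**5 + 18*x**3 + 9*x**2 - 18*x + 9 and u'(x)^2 = 144*x**6 + 216*x**5 + 81*x**4 - 72*x**3 - 54*x**2 + 9.
Integrate each monomial from 0 to 3 using ∫_0^3 c·x^n dx = c·3^(n+1)/(n+1):
  ∫_0^3 u(x)^2 dx = ∫_0^3 (9*x^8 + 18*x^7 + 9*x^6 - 18*x^5 + 18*x^3 + 9*x^2 - 18*x + 9) dx. Term by term:
    ∫_0^3 9*x^8 dx = 19683;  ∫_0^3 18*x^7 dx = 59049/4;  ∫_0^3 9*x^6 dx = 19683/7;
    ∫_0^3 -18*x^5 dx = -2187;  ∫_0^3 18*x^3 dx = 729/2;  ∫_0^3 9*x^2 dx = 81;
    ∫_0^3 -18*x dx = -81;  ∫_0^3 9 dx = 27.
  Sum: 19683 + 59049/4 + 19683/7 − 2187 + 729/2 + 81 − 81 + 27 = 992925/28.
  ∫_0^3 u'(x)^2 dx = ∫_0^3 (144*x^6 + 216*x^5 + 81*x^4 - 72*x^3 - 54*x^2 + 9) dx. Term by term:
    ∫_0^3 144*x^6 dx = 314928/7;  ∫_0^3 216*x^5 dx = 26244;  ∫_0^3 81*x^4 dx = 19683/5;
    ∫_0^3 -72*x^3 dx = -1458;  ∫_0^3 -54*x^2 dx = -486;  ∫_0^3 9 dx = 27.
  Sum: 314928/7 + 26244 + 19683/5 − 1458 − 486 + 27 = 2563866/35.
Adding: ||u||_{H^1}^2 = 992925/28 + 2563866/35 = 15220089/140.


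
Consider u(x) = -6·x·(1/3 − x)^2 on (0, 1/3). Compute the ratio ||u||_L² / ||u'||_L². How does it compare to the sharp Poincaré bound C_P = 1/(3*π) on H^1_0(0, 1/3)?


||u||_L² / ||u'||_L² = sqrt(14)/42 < C_P = 1/(3*π).

u(x) = -6·x·(1/3 − x)^2, so u'(x) = 2*(1 - 9*x)*(x - 1/3).
u(x) = -6·x·(1/3 − x)^2 vanishes at x = 0 and x = 1/3, so u ∈ H^1_0(0, 1/3). Differentiate via the product rule and integrate the resulting polynomials term by term.
  ∫_0^1/3 u² dx = ∫_0^1/3 (36*x^6 - 48*x^5 + 24*x^4 - 16*x^3/3 + 4*x^2/9) dx. Term by term:
    ∫_0^1/3 36*x^6 dx = 4/1701;  ∫_0^1/3 -48*x^5 dx = -8/729;  ∫_0^1/3 24*x^4 dx = 8/405;
    ∫_0^1/3 -16*x^3/3 dx = -4/243;  ∫_0^1/3 4*x^2/9 dx = 4/729.
  Sum: 4/1701 − 8/729 + 8/405 − 4/243 + 4/729 = 4/25515.
  ∫_0^1/3 (u')² dx = ∫_0^1/3 (324*x^4 - 288*x^3 + 88*x^2 - 32*x/3 + 4/9) dx. Term by term:
    ∫_0^1/3 324*x^4 dx = 4/15;  ∫_0^1/3 -288*x^3 dx = -8/9;  ∫_0^1/3 88*x^2 dx = 88/81;
    ∫_0^1/3 -32*x/3 dx = -16/27;  ∫_0^1/3 4/9 dx = 4/27.
  Sum: 4/15 − 8/9 + 88/81 − 16/27 + 4/27 = 8/405.
∫_0^1/3 u² dx = 4/25515, so ||u||_L² = 2*sqrt(35)/945.
∫_0^1/3 (u')² dx = 8/405, so ||u'||_L² = 2*sqrt(10)/45.
Ratio ||u||_L² / ||u'||_L² = sqrt(14)/42.
Sharp Poincaré constant on H^1_0(0, 1/3) is C_P = L/π = 1/(3*π), achieved by sin(3*π·x).
A polynomial bump cannot attain the sharp Poincaré constant (only the first sine eigenfunction does), so the ratio is strictly less than C_P, consistent with ||u||_L² ≤ C_P ||u'||_L².


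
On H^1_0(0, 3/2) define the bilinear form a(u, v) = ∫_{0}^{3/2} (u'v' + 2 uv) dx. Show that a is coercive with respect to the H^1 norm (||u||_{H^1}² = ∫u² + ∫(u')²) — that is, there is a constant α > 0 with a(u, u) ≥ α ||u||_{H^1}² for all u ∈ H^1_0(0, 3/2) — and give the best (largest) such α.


α = 1

Coercivity of a(·,·) on H^1_0(0, 3/2) means a(u, u) ≥ α ||u||_{H^1}² for every u ∈ H^1_0.
The interval has length L = 3/2, and Poincaré/coercivity depend only on L. Here a(u, u) = ∫(u')² + (2)·∫u².
Here c = 2 ≥ 1, so a(u,u) = ∫(u')² + c∫u² ≥ ∫(u')² + ∫u² = ||u||_{H^1}², i.e. α = 1 works. No larger α is possible: a(u,u) ≥ α||u||_{H^1}² means (1−α)∫(u')² ≥ (α−c)∫u², and for the modes u_n = sin(nπ(x−x₀)/L) (x₀ the left endpoint) one has ∫u_n²/∫(u_n')² = (L/(nπ))² → 0, so a(u_n,u_n)/||u_n||_{H^1}² → 1. Hence the optimal constant is α = 1.
Therefore α = 1.


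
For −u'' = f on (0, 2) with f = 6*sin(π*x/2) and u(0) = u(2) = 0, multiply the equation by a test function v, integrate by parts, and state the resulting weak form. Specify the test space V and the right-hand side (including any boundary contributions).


V = H^1_0(0, 2) (so v(0) = v(2) = 0); weak form: ∫_0^2 u'v' dx = ∫_0^2 (6*sin(π*x/2)) v dx for all v ∈ V.

Multiply both sides by a test function v and integrate from 0 to 2:
  ∫_0^2 −u''(x) v(x) dx = ∫_0^2 f(x) v(x) dx.
Integrate the LHS by parts once:
  ∫_0^2 −u'' v dx = −[u'(x) v(x)]_0^2 + ∫_0^2 u'(x) v'(x) dx.
Thus ∫_0^2 u'(x) v'(x) dx = ∫_0^2 f(x) v(x) dx + [u'(x) v(x)]_0^2.
Choose V so that boundary terms are either known or forced to vanish.
u is Dirichlet: u(0) = u(2) = 0. Let V = H^1_0(0, 2); then v(0) = v(2) = 0, and [u' v]_0^2 = 0.
Weak formulation: find u (satisfying any essential BC) such that ∫_0^2 u'(x) v'(x) dx = ∫_0^2 f v dx for all v ∈ V.
Substituting f(x) = 6*sin(π*x/2), the right-hand side is ∫_0^2 (6*sin(π*x/2)) v dx.


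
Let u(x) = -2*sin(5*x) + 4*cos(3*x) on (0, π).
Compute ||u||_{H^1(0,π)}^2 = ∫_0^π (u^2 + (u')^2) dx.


||u||_{H^1(0,π)}^2 = 132*π

u'(x) = -12*sin(3*x) - 10*cos(5*x).
Expand u² and (u')² and integrate term by term on (0, π), using: for integers n ≥ 1, ∫_0^π sin²(nx) dx = ∫_0^π cos²(nx) dx = π/2; for n ≠ n', ∫_0^π sin(nx)sin(n'x) dx = ∫_0^π cos(nx)cos(n'x) dx = 0; and by product-to-sum, ∫_0^π sin(nx)cos(n'x) dx = ½∫_0^π [sin((n+n')x) + sin((n−n')x)] dx, which is 0 when n+n' is even and 2n/(n²−n'²) when n+n' is odd (it need not vanish on (0, π)).
  u² squared terms: (-2)²·∫sin(5x)² dx = 4·π/2 = 2*π;  (4)²·∫cos(3x)² dx = 16·π/2 = 8*π.
  u² cross terms: 2·(-2)·(4)·∫sin(5x)·cos(3x) dx = -16·(0) = 0.
  So ∫_0^π u² dx = 2*π + 8*π + 0 = 10*π.
  (u')² squared terms: (-12)²·∫sin(3x)² dx = 144·π/2 = 72*π;  (-10)²·∫cos(5x)² dx = 100·π/2 = 50*π.
  (u')² cross terms: 2·(-12)·(-10)·∫sin(3x)·cos(5x) dx = 240·(0) = 0.
  So ∫_0^π (u')² dx = 72*π + 50*π + 0 = 122*π.
||u||_{H^1}^2 = (10*π) + (122*π) = 132*π.


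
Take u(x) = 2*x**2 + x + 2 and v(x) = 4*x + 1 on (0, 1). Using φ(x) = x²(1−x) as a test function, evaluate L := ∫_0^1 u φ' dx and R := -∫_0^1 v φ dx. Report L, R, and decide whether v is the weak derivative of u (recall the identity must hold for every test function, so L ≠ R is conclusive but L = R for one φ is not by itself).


LHS = -17/60, RHS = -17/60. Yes, v = u' weakly.

u(x) = 2*x**2 + x + 2, classical derivative u'(x) = 4*x + 1.
φ(x) = x²(1−x), so φ'(x) = x*(2 - 3*x).
Note φ(0) = φ(1) = 0, so the boundary term u·φ vanishes.
LHS = ∫_0^1 u(x) φ'(x) dx = ∫_0^1 (-6*x^4 + x^3 - 4*x^2 + 4*x) dx. Term by term:
  ∫_0^1 -6*x^4 dx = -6/5;  ∫_0^1 x^3 dx = 1/4;  ∫_0^1 -4*x^2 dx = -4/3;
  ∫_0^1 4*x dx = 2.
Sum: -6/5 + 1/4 − 4/3 + 2 = -17/60.
So LHS = -17/60.
∫_0^1 v(x) φ(x) dx = ∫_0^1 (-4*x^4 + 3*x^3 + x^2) dx. Term by term:
  ∫_0^1 -4*x^4 dx = -4/5;  ∫_0^1 3*x^3 dx = 3/4;  ∫_0^1 x^2 dx = 1/3.
Sum: -4/5 + 3/4 + 1/3 = 17/60.
So RHS = -∫_0^1 v(x) φ(x) dx = -17/60.
LHS = RHS, so the identity holds for this test φ.
Moreover u is smooth here and v(x) = u'(x) = 4*x + 1 pointwise, so the identity holds for every test function. Hence v is the weak derivative of u.


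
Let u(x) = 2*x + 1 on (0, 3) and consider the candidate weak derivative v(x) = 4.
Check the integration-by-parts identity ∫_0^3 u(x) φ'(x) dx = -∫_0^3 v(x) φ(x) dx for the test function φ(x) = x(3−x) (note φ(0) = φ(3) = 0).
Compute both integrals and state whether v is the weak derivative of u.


LHS = -9, RHS = -18. No, v is not the weak derivative of u.

u(x) = 2*x + 1, classical derivative u'(x) = 2.
φ(x) = x(3−x), so φ'(x) = 3 - 2*x.
Note φ(0) = φ(3) = 0, so the boundary term u·φ vanishes.
LHS = ∫_0^3 u(x) φ'(x) dx = ∫_0^3 (-4*x^2 + 4*x + 3) dx. Term by term:
  ∫_0^3 -4*x^2 dx = -36;  ∫_0^3 4*x dx = 18;  ∫_0^3 3 dx = 9.
Sum: -36 + 18 + 9 = -9.
So LHS = -9.
∫_0^3 v(x) φ(x) dx = ∫_0^3 (-4*x^2 + 12*x) dx. Term by term:
  ∫_0^3 -4*x^2 dx = -36;  ∫_0^3 12*x dx = 54.
Sum: -36 + 54 = 18.
So RHS = -∫_0^3 v(x) φ(x) dx = -18.
LHS − RHS = 9 ≠ 0, so the identity fails.
(For a valid weak derivative the identity must hold for EVERY test function, in particular this one. The failure shows v is NOT the weak derivative of u.)
Correct weak derivative would be u'(x) = 2.


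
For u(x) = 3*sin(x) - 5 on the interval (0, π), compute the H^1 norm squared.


||u||_{H^1(0,π)}^2 = -60 + 34*π

u'(x) = 3*cos(x).
Expand u² and (u')² and integrate term by term on (0, π), using: for integers n ≥ 1, ∫_0^π sin²(nx) dx = ∫_0^π cos²(nx) dx = π/2; for n ≠ n', ∫_0^π sin(nx)sin(n'x) dx = ∫_0^π cos(nx)cos(n'x) dx = 0; and by product-to-sum, ∫_0^π sin(nx)cos(n'x) dx = ½∫_0^π [sin((n+n')x) + sin((n−n')x)] dx, which is 0 when n+n' is even and 2n/(n²−n'²) when n+n' is odd (it need not vanish on (0, π)). For the constant mode: ∫_0^π 1 dx = π, ∫_0^π cos(nx) dx = 0, ∫_0^π sin(nx) dx = (1−(−1)^n)/n.
  u² squared terms: (-5)²·∫1 dx = 25·π = 25*π;  (3)²·∫sin(x)² dx = 9·π/2 = 9*π/2.
  u² cross terms: 2·(-5)·(3)·∫1·sin(x) dx = -30·(2) = -60.
  So ∫_0^π u² dx = 25*π + 9*π/2 − 60 = -60 + 59*π/2.
  (u')² squared terms: (3)²·∫cos(x)² dx = 9·π/2 = 9*π/2.
  So ∫_0^π (u')² dx = 9*π/2.
||u||_{H^1}^2 = (-60 + 59*π/2) + (9*π/2) = -60 + 34*π.


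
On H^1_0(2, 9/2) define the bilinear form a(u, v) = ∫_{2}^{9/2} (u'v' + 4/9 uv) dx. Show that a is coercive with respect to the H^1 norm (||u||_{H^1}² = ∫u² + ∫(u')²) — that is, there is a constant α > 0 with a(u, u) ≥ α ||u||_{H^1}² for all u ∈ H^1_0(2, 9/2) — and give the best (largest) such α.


α = 4*(25 + 9*π^2)/(9*(25 + 4*π^2))

Coercivity of a(·,·) on H^1_0(2, 9/2) means a(u, u) ≥ α ||u||_{H^1}² for every u ∈ H^1_0.
The interval has length L = 5/2, and Poincaré/coercivity depend only on L. Here a(u, u) = ∫(u')² + (4/9)·∫u².
Here 0 < c = 4/9 < 1. The condition a(u,u) ≥ α||u||_{H^1}² reads (1−α)∫(u')² ≥ (α−c)∫u². Any admissible α is ≤ 1 (rapidly oscillating u have ∫u²/∫(u')² → 0), and α = 1 would force 0 ≥ (1−c)∫u², impossible since c < 1; so 1−α > 0. By the sharp Poincaré inequality on H^1_0 of an interval of length L, ∫(u')² ≥ (π/L)²∫u² with equality for the first sine mode sin(π(x−x₀)/L) (x₀ the left endpoint), so the inequality holds for all u iff (1−α)(π/L)² ≥ α − c, i.e. α ≤ ((π/L)² + c)/((π/L)² + 1) = (1 + c(L/π)²)/(1 + (L/π)²). With (π/L)² = 4*π^2/25 and c = 4/9, the largest admissible constant is α = ((π/L)² + c)/((π/L)² + 1).
Simplifying, α = 4*(25 + 9*π^2)/(9*(25 + 4*π^2)).


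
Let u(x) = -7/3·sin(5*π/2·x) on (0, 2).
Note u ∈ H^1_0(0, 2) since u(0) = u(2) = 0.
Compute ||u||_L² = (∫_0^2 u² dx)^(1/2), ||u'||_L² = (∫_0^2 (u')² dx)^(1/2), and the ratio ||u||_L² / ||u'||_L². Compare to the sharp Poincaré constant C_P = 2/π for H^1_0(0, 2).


||u||_L² / ||u'||_L² = 2/(5*π) < C_P = 2/π.

u(x) = -7/3·sin(5*π/2·x), so u'(x) = -35*π*cos(5*π*x/2)/6.
Writing u(x) = A·sin(kπx/L) with A = -7/3 and k = 5, use ∫_0^L sin²(kπx/L) dx = L/2 and ∫_0^L cos²(kπx/L) dx = L/2.
u² = 49/9·sin²(5*π/2·x) and (u')² = 1225*π^2/36·cos²(5*π/2·x), and each of sin², cos² integrates to L/2 = 1 over (0, 2).
∫_0^2 u² dx = 49/9, so ||u||_L² = 7/3.
∫_0^2 (u')² dx = 1225*π^2/36, so ||u'||_L² = 35*π/6.
Ratio ||u||_L² / ||u'||_L² = 2/(5*π).
Sharp Poincaré constant on H^1_0(0, 2) is C_P = L/π = 2/π, achieved by sin(π/2·x).
This is the k = 5 harmonic; the ratio L/(kπ) is strictly less than C_P = L/π, consistent with the sharp inequality ||u||_L² ≤ C_P ||u'||_L².


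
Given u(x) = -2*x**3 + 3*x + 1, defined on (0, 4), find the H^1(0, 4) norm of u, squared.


||u||_{H^1}^2 = 473672/35

The H^1 norm (squared) on an interval (0, L) is
  ||u||_{H^1}^2 = ∫_0^L u(x)^2 dx + ∫_0^L u'(x)^2 dx.
Compute u'(x) = 3 - 6*x**2.
Then u(x)^2 = 4*x**6 - 12*x**4 - 4*x**3 + 9*x**2 + 6*x + 1 and u'(x)^2 = 36*x**4 - 36*x**2 + 9.
Integrate each monomial from 0 to 4 using ∫_0^4 c·x^n dx = c·4^(n+1)/(n+1):
  ∫_0^4 u(x)^2 dx = ∫_0^4 (4*x^6 - 12*x^4 - 4*x^3 + 9*x^2 + 6*x + 1) dx. Term by term:
    ∫_0^4 4*x^6 dx = 65536/7;  ∫_0^4 -12*x^4 dx = -12288/5;  ∫_0^4 -4*x^3 dx = -256;
    ∫_0^4 9*x^2 dx = 192;  ∫_0^4 6*x dx = 48;  ∫_0^4 1 dx = 4.
  Sum: 65536/7 − 12288/5 − 256 + 192 + 48 + 4 = 241244/35.
  ∫_0^4 u'(x)^2 dx = ∫_0^4 (36*x^4 - 36*x^2 + 9) dx. Term by term:
    ∫_0^4 36*x^4 dx = 36864/5;  ∫_0^4 -36*x^2 dx = -768;  ∫_0^4 9 dx = 36.
  Sum: 36864/5 − 768 + 36 = 33204/5.
Adding: ||u||_{H^1}^2 = 241244/35 + 33204/5 = 473672/35.


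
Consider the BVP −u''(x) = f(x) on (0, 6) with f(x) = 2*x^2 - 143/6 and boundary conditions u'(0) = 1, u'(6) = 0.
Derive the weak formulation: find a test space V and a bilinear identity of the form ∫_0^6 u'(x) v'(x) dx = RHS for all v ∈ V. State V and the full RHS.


V = H^1(0, 6) (v unrestricted at boundary; u is determined up to an additive constant); weak form: ∫_0^6 u'v' dx = ∫_0^6 (2*x^2 - 143/6) v dx − v(0) for all v ∈ V.

Multiply both sides by a test function v and integrate from 0 to 6:
  ∫_0^6 −u''(x) v(x) dx = ∫_0^6 f(x) v(x) dx.
Integrate the LHS by parts once:
  ∫_0^6 −u'' v dx = −[u'(x) v(x)]_0^6 + ∫_0^6 u'(x) v'(x) dx.
Thus ∫_0^6 u'(x) v'(x) dx = ∫_0^6 f(x) v(x) dx + [u'(x) v(x)]_0^6.
Choose V so that boundary terms are either known or forced to vanish.
u has inhomogeneous Neumann u'(0) = 1, u'(6) = 0. [u' v]_0^6 = (0)·v(6) − (1)·v(0) = − v(0). Take V = H^1(0, 6); boundary term becomes part of RHS.
Weak formulation: find u (satisfying any essential BC) such that ∫_0^6 u'(x) v'(x) dx = ∫_0^6 f v dx − v(0) for all v ∈ V (Neumann data are natural BCs: they enter the RHS as boundary terms).
Substituting f(x) = 2*x^2 - 143/6, the right-hand side is ∫_0^6 (2*x^2 - 143/6) v dx − v(0).
Compatibility check (pure Neumann): taking v ≡ 1 ∈ V gives 0 = ∫_0^6 f dx + (0) − (1), i.e. ∫_0^6 f dx must equal u'(0) − u'(6) = 1. Indeed ∫_0^6 (2*x^2 - 143/6) dx = 1, so the data are compatible. The solution is then unique only up to an additive constant (fix it e.g. by requiring ∫_0^6 u dx = 0).
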